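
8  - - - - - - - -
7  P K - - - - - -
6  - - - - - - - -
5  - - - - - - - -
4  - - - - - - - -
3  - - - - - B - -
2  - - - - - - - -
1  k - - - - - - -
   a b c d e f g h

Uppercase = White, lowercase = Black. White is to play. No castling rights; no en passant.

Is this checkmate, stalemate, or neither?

White to move; white king on b7.
In check: no.
Legal moves for White include: Kc8, Kb8, Ka8, Kc7, Kc6, Kb6, Ka6, Bc6, Bh5, Bd5, Bg4, Be4, Bg2, Be2, Bh1, Bd1, a8=Q+, a8=R+, ... (list truncated; more exist).
White has legal moves and is not in check → neither.

neither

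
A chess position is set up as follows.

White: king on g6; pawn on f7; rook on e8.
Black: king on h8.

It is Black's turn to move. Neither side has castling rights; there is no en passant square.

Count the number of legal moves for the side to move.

0

Black to move; king on h8.
In check: yes, from the white rook on e8.
Legal moves: none.
Count: 0.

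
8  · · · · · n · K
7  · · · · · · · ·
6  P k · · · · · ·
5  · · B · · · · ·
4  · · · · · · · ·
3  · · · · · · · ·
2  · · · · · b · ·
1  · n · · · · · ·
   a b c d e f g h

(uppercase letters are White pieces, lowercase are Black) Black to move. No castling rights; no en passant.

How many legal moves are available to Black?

7

Black to move; king on b6.
In check: yes, from the white bishop on c5.
Legal moves: Kc7, Kc6, Kxa6, Kxc5, Kb5, Ka5, Bxc5.
Count: 7.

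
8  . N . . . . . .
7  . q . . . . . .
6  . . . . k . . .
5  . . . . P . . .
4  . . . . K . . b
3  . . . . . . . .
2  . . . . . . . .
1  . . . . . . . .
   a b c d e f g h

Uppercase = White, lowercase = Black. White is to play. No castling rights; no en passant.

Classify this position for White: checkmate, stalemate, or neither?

White to move; white king on e4.
In check: yes, from the black queen on b7.
Legal moves for White: Kf4, Kd4, Ke3, Kd3, Nc6.
White is in check but has 5 legal moves → neither.

neither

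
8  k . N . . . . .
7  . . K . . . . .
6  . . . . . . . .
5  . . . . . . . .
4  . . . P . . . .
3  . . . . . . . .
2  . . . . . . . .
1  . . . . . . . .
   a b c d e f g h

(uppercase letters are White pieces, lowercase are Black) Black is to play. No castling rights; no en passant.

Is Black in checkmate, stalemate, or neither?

stalemate

Black to move; black king on a8.
In check: no.
King squares — a7: attacked by Nc8; b7: attacked by Kc7; b8: attacked by Kc7.
Legal moves for Black: none.
Not in check and no legal moves → stalemate.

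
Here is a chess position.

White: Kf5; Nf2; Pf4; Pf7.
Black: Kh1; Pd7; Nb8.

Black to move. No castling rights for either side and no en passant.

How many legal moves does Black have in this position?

3

Black to move; king on h1.
In check: yes, from the white knight on f2.
Legal moves: Kh2, Kg2, Kg1.
Count: 3.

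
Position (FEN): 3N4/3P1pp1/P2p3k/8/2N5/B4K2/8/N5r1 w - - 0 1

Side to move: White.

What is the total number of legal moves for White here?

White to move; king on f3.
In check: no.
Legal moves: Nxf7+, Nb7, Ne6, Nc6, Nxd6, Nb6, Ne5, Na5, Ne3, Nd2, Nb2, Kf4, Ke4, Ke3, Kf2, Ke2, Bxd6, Bc5, Bb4, Bb2, Bc1+, Nb3, Nc2, a7.
Count: 24.

24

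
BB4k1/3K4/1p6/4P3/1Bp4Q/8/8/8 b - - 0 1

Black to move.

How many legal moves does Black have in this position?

4

Black to move; king on g8.
In check: no.
Legal moves: Kg7, Kf7, b5, c3.
Count: 4.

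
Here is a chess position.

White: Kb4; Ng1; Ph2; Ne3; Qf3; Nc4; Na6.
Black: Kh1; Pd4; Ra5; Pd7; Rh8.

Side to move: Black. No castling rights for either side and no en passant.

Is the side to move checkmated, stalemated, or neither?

neither

Black to move; black king on h1.
In check: yes, from the white queen on f3.
King squares — g1: available; g2: attacked by Ne3; h2: available.
Legal moves for Black: Kxh2, Kxg1.
Black is in check but has 2 legal moves → neither.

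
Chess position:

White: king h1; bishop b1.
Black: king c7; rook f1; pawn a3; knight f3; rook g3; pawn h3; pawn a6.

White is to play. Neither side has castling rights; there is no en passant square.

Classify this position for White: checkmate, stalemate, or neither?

checkmate

White to move; white king on h1.
In check: yes, from the black rook on f1.
King squares — g1: attacked by Rf1; g2: attacked by Rg3; h2: attacked by Nf3.
Legal moves for White: none.
In check with no legal moves → checkmate.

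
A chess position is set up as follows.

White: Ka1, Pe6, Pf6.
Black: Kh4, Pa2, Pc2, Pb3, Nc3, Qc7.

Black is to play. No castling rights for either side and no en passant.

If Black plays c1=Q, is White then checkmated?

yes

After c1=Q: white king on a1; in check: yes, from the black queen on c1.
King squares — b1: attacked by Qc1; a2: attacked by Pb3; b2: attacked by Qc1.
White has no legal moves → checkmate.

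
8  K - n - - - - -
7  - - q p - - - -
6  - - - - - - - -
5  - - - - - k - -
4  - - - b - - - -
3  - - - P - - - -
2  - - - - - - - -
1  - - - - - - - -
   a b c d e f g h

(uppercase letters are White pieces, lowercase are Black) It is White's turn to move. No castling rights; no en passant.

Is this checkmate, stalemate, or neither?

White to move; white king on a8.
In check: no.
King squares — a7: attacked by Bd4; b7: attacked by Qc7; b8: attacked by Qc7.
Legal moves for White: none.
Not in check and no legal moves → stalemate.

stalemate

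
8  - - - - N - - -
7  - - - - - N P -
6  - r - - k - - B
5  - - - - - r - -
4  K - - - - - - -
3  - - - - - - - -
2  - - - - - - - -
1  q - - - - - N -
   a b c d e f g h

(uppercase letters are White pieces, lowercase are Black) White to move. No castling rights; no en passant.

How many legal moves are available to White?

0

White to move; king on a4.
In check: yes, from the black queen on a1.
Legal moves: none.
Count: 0.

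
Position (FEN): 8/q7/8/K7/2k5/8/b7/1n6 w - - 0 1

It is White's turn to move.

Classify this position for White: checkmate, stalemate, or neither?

checkmate

White to move; white king on a5.
In check: yes, from the black queen on a7.
King squares — a4: attacked by Qa7; b4: attacked by Kc4; b5: attacked by Kc4; a6: attacked by Qa7; b6: attacked by Qa7.
Legal moves for White: none.
In check with no legal moves → checkmate.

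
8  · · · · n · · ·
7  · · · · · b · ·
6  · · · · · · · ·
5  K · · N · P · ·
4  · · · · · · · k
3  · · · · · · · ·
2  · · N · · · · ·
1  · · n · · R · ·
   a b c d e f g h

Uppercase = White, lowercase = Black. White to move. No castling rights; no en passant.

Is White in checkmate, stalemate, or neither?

neither

White to move; white king on a5.
In check: no.
Legal moves for White include: Ne7, Nc7, Nf6, Nb6, Nf4, Ndb4, Nde3, Nc3, Kb6, Ka6, Kb5, Kb4, Ka4, Nd4, Ncb4, Nce3, Na3, Ne1, ... (list truncated; more exist).
White has legal moves and is not in check → neither.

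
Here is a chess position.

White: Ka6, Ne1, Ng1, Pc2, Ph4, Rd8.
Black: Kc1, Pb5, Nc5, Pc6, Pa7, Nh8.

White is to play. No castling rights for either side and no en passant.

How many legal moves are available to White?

White to move; king on a6.
In check: yes, from the black knight on c5.
Legal moves: Kxa7, Ka5.
Count: 2.

2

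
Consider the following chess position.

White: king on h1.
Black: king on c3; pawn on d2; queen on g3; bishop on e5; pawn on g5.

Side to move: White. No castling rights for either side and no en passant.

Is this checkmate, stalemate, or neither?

stalemate

White to move; white king on h1.
In check: no.
King squares — g1: attacked by Qg3; g2: attacked by Qg3; h2: attacked by Qg3.
Legal moves for White: none.
Not in check and no legal moves → stalemate.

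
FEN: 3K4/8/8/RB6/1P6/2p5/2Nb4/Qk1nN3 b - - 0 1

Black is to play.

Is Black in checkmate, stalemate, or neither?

Black to move; black king on b1.
In check: yes, from the white queen on a1.
King squares — a1: attacked by Nc2; c1: attacked by Qa1; a2: attacked by Qa1; b2: attacked by Qa1; c2: attacked by Ne1.
Legal moves for Black: none.
In check with no legal moves → checkmate.

checkmate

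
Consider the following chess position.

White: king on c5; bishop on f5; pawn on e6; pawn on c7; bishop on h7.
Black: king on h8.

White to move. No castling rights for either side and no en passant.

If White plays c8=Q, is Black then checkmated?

no

After c8=Q: black king on h8; in check: yes, from the white queen on c8.
Black has 1 legal reply: Kg7.
In check but a legal move exists → not checkmate.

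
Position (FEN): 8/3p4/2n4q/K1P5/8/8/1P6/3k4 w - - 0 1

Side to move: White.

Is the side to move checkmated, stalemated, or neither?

White to move; white king on a5.
In check: yes, from the black knight on c6.
King squares — a4: available; b4: attacked by Nc6; b5: available; a6: available; b6: available.
Legal moves for White: Kb6, Ka6, Kb5, Ka4.
White is in check but has 4 legal moves → neither.

neither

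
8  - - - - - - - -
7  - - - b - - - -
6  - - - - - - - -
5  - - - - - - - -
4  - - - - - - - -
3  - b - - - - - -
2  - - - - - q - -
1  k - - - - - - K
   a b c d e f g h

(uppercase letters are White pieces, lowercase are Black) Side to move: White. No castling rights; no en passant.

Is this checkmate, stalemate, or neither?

White to move; white king on h1.
In check: no.
King squares — g1: attacked by Qf2; g2: attacked by Qf2; h2: attacked by Qf2.
Legal moves for White: none.
Not in check and no legal moves → stalemate.

stalemate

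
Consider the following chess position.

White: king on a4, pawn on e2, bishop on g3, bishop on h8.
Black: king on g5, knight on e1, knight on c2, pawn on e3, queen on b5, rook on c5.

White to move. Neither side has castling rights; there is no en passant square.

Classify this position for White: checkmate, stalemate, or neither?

White to move; white king on a4.
In check: yes, from the black queen on b5.
King squares — a3: attacked by Nc2; b3: attacked by Qb5; b4: attacked by Nc2; a5: attacked by Qb5; b5: attacked by Rc5.
Legal moves for White: none.
In check with no legal moves → checkmate.

checkmate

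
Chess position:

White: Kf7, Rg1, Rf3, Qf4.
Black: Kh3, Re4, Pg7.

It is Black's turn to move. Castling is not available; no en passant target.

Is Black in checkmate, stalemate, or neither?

checkmate

Black to move; black king on h3.
In check: yes, from the white rook on f3.
King squares — g2: attacked by Rg1; h2: attacked by Qf4; g3: attacked by Rg1; g4: attacked by Rg1; h4: attacked by Qf4.
Legal moves for Black: none.
In check with no legal moves → checkmate.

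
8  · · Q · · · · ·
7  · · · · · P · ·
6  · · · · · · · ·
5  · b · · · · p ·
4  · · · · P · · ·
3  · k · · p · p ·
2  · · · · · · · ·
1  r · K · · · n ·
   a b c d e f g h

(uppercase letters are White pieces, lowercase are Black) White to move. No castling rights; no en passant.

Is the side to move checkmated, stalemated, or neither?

checkmate

White to move; white king on c1.
In check: yes, from the black rook on a1.
King squares — b1: attacked by Ra1; d1: attacked by Ra1; b2: attacked by Kb3; c2: attacked by Kb3; d2: attacked by Pe3.
Legal moves for White: none.
In check with no legal moves → checkmate.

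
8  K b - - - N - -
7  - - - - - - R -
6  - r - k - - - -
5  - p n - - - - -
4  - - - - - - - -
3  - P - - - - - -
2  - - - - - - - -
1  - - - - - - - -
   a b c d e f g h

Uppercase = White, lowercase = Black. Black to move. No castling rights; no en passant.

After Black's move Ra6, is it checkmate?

no

After Ra6: white king on a8; in check: yes, from the black rook on a6.
White has 2 legal replies: Kxb8, Ra7.
In check but a legal move exists → not checkmate.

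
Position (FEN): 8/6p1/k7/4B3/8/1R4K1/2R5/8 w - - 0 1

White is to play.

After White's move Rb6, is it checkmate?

After Rb6: black king on a6; in check: yes, from the white rook on b6.
Black has 3 legal replies: Ka7, Kxb6, Ka5.
In check but a legal move exists → not checkmate.

no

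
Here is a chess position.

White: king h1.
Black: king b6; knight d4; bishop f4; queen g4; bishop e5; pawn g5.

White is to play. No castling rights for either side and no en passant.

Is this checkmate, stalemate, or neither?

White to move; white king on h1.
In check: no.
King squares — g1: attacked by Qg4; g2: attacked by Qg4; h2: attacked by Bf4.
Legal moves for White: none.
Not in check and no legal moves → stalemate.

stalemate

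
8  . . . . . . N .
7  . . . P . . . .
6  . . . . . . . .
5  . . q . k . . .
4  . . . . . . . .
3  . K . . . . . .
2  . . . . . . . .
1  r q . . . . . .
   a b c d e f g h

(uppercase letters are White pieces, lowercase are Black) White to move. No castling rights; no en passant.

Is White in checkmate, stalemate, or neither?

checkmate

White to move; white king on b3.
In check: yes, from the black queen on b1.
King squares — a2: attacked by Ra1; b2: attacked by Qb1; c2: attacked by Qb1; a3: attacked by Ra1; c3: attacked by Qc5; a4: attacked by Ra1; b4: attacked by Qb1; c4: attacked by Qc5.
Legal moves for White: none.
In check with no legal moves → checkmate.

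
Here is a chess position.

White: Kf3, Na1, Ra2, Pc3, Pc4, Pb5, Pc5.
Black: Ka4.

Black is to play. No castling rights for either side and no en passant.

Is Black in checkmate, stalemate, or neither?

checkmate

Black to move; black king on a4.
In check: yes, from the white rook on a2.
King squares — a3: attacked by Ra2; b3: attacked by Na1; b4: attacked by Pc3; a5: attacked by Ra2; b5: attacked by Pc4.
Legal moves for Black: none.
In check with no legal moves → checkmate.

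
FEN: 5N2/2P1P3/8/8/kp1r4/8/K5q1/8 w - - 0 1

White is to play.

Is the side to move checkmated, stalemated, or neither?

White to move; white king on a2.
In check: yes, from the black queen on g2.
King squares — a1: available; b1: available; b2: attacked by Qg2; a3: attacked by Ka4; b3: attacked by Ka4.
Legal moves for White: Kb1, Ka1.
White is in check but has 2 legal moves → neither.

neither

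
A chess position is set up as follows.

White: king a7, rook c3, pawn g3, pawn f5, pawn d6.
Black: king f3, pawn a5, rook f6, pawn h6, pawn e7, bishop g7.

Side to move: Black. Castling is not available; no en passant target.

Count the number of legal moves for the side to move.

Black to move; king on f3.
In check: yes, from the white rook on c3.
Legal moves: Kg4, Ke4, Kg2, Kf2, Ke2.
Count: 5.

5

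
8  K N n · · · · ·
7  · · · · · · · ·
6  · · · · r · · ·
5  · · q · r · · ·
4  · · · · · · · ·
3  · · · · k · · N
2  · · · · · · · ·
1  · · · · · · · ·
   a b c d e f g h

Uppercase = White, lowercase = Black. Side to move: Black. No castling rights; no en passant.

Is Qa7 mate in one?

After Qa7: white king on a8; in check: yes, from the black queen on a7.
King squares — a7: attacked by Nc8; b7: attacked by Qa7; b8: own knight.
White has no legal moves → checkmate.

yes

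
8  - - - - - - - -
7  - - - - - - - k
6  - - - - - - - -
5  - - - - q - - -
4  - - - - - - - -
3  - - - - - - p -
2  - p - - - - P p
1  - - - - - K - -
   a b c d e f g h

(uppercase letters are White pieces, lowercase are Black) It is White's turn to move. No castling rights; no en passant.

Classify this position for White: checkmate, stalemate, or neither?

stalemate

White to move; white king on f1.
In check: no.
King squares — e1: attacked by Qe5; g1: attacked by Ph2; e2: attacked by Qe5; f2: attacked by Pg3; g2: own pawn.
Legal moves for White: none.
Not in check and no legal moves → stalemate.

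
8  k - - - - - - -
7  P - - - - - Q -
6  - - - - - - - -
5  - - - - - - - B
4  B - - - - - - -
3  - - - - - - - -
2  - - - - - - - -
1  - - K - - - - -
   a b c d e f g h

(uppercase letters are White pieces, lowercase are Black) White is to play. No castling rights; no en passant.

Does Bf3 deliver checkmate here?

After Bf3: black king on a8; in check: yes, from the white bishop on f3.
King squares — a7: attacked by Qg7; b7: attacked by Bf3; b8: attacked by Pa7.
Black has no legal moves → checkmate.

yes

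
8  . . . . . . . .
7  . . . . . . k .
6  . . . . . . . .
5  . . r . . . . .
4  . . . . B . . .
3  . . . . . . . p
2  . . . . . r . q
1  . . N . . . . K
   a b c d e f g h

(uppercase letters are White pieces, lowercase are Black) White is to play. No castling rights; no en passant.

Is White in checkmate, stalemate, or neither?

White to move; white king on h1.
In check: yes, from the black queen on h2.
King squares — g1: attacked by Qh2; g2: attacked by Rf2; h2: attacked by Rf2.
Legal moves for White: none.
In check with no legal moves → checkmate.

checkmate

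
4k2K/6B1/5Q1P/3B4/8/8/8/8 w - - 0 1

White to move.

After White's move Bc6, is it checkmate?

yes

After Bc6: black king on e8; in check: yes, from the white bishop on c6.
King squares — d7: attacked by Bc6; e7: attacked by Qf6; f7: attacked by Qf6; d8: attacked by Qf6; f8: attacked by Qf6.
Black has no legal moves → checkmate.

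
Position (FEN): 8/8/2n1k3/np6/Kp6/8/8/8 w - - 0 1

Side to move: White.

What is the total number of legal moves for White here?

White to move; king on a4.
In check: yes, from the black pawn on b5.
Legal moves: Kxb5.
Count: 1.

1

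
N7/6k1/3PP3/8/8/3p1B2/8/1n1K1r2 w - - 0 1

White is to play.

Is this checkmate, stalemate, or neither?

checkmate

White to move; white king on d1.
In check: yes, from the black rook on f1.
King squares — c1: attacked by Rf1; e1: attacked by Rf1; c2: attacked by Pd3; d2: attacked by Nb1; e2: attacked by Pd3.
Legal moves for White: none.
In check with no legal moves → checkmate.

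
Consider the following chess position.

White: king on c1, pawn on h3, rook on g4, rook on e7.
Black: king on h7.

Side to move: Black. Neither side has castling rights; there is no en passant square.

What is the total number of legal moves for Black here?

Black to move; king on h7.
In check: yes, from the white rook on e7.
Legal moves: Kh8, Kh6.
Count: 2.

2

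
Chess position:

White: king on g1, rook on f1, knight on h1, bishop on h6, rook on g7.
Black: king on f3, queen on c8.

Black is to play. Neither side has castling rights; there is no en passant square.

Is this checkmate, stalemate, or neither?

Black to move; black king on f3.
In check: yes, from the white rook on f1.
Legal moves for Black: Ke4, Ke2.
Black is in check but has 2 legal moves → neither.

neither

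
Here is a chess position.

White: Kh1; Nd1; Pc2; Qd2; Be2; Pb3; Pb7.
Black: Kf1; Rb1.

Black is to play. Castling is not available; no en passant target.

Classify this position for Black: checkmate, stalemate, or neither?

checkmate

Black to move; black king on f1.
In check: yes, from the white bishop on e2.
King squares — e1: attacked by Qd2; g1: attacked by Kh1; e2: attacked by Qd2; f2: attacked by Nd1; g2: attacked by Kh1.
Legal moves for Black: none.
In check with no legal moves → checkmate.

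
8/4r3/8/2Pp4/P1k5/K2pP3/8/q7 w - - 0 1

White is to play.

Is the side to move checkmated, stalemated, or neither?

White to move; white king on a3.
In check: yes, from the black queen on a1.
King squares — a2: attacked by Qa1; b2: attacked by Qa1; b3: attacked by Kc4; a4: own pawn; b4: attacked by Kc4.
Legal moves for White: none.
In check with no legal moves → checkmate.

checkmate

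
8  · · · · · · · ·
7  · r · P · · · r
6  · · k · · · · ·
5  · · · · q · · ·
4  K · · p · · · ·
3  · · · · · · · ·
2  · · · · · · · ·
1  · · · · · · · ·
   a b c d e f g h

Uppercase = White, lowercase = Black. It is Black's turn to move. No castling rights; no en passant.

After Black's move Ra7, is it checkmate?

no

After Ra7: white king on a4; in check: yes, from the black rook on a7.
White has 2 legal replies: Kb4, Kb3.
In check but a legal move exists → not checkmate.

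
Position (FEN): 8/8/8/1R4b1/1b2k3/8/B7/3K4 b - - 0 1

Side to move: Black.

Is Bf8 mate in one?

After Bf8: white king on d1; in check: no.
White is not in check, so this cannot be checkmate.

no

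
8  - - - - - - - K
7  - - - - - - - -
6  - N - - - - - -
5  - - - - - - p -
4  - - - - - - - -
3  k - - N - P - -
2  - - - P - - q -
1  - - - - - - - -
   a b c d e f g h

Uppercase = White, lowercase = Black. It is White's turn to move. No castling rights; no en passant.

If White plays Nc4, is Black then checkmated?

no

After Nc4: black king on a3; in check: yes, from the white knight on c4.
Black has 3 legal replies: Ka4, Kb3, Ka2.
In check but a legal move exists → not checkmate.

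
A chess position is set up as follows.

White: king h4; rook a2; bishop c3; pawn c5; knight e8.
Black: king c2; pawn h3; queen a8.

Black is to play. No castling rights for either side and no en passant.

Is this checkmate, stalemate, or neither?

neither

Black to move; black king on c2.
In check: yes, from the white rook on a2.
King squares — b1: available; c1: available; d1: available; b2: attacked by Ra2; d2: attacked by Ra2; b3: available; c3: available; d3: available.
Legal moves for Black: Kd3, Kxc3, Kb3, Kd1, Kc1, Kb1, Qxa2.
Black is in check but has 7 legal moves → neither.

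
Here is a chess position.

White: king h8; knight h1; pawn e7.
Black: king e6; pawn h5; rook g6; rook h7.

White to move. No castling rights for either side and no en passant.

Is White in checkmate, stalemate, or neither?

White to move; white king on h8.
In check: yes, from the black rook on h7.
Legal moves for White: Kxh7.
White is in check but has 1 legal move → neither.

neither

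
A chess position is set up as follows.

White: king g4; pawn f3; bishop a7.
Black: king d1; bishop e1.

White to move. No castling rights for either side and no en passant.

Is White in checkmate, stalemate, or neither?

neither

White to move; white king on g4.
In check: no.
Legal moves for White: Bb8, Bb6, Bc5, Bd4, Be3, Bf2, Bg1, Kh5, Kg5, Kf5, Kf4, Kh3, f4.
White has 13 legal moves and is not in check → neither.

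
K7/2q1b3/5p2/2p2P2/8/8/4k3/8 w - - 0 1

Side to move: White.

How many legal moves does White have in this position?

White to move; king on a8.
In check: no.
Legal moves: none.
Count: 0.

0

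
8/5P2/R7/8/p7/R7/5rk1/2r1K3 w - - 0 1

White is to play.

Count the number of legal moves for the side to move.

0

White to move; king on e1.
In check: yes, from the black rook on c1.
Legal moves: none.
Count: 0.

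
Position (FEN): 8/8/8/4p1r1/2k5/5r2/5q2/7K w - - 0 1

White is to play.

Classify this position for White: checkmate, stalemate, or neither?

White to move; white king on h1.
In check: no.
King squares — g1: attacked by Qf2; g2: attacked by Qf2; h2: attacked by Qf2.
Legal moves for White: none.
Not in check and no legal moves → stalemate.

stalemate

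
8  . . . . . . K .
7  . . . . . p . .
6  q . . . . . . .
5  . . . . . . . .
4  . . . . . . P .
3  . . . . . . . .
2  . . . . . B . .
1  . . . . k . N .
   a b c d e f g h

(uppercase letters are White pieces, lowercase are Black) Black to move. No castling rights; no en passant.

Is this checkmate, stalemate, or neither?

Black to move; black king on e1.
In check: yes, from the white bishop on f2.
Legal moves for Black: Kxf2, Kd2, Kf1, Kd1.
Black is in check but has 4 legal moves → neither.

neither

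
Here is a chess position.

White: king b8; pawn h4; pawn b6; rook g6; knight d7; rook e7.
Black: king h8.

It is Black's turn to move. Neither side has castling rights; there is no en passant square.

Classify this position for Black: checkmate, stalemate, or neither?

Black to move; black king on h8.
In check: no.
King squares — g7: attacked by Rg6; h7: attacked by Re7; g8: attacked by Rg6.
Legal moves for Black: none.
Not in check and no legal moves → stalemate.

stalemate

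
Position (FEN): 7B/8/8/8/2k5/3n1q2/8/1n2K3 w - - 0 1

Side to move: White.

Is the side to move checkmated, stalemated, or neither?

White to move; white king on e1.
In check: yes, from the black knight on d3.
King squares — d1: attacked by Qf3; f1: attacked by Qf3; d2: attacked by Nb1; e2: attacked by Qf3; f2: attacked by Nd3.
Legal moves for White: none.
In check with no legal moves → checkmate.

checkmate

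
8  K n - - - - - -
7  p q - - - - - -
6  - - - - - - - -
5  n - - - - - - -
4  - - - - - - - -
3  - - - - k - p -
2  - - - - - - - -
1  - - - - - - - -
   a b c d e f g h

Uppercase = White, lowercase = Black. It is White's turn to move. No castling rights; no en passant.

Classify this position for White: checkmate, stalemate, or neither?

White to move; white king on a8.
In check: yes, from the black queen on b7.
King squares — a7: attacked by Qb7; b7: attacked by Na5; b8: attacked by Qb7.
Legal moves for White: none.
In check with no legal moves → checkmate.

checkmate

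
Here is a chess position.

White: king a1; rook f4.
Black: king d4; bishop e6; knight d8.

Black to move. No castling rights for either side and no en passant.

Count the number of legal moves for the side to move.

6

Black to move; king on d4.
In check: yes, from the white rook on f4.
Legal moves: Ke5, Kd5, Kc5, Ke3, Kd3, Kc3.
Count: 6.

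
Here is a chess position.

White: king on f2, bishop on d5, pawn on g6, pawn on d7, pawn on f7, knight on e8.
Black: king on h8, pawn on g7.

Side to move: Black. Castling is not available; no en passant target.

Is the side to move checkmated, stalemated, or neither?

Black to move; black king on h8.
In check: no.
King squares — g7: own pawn; h7: attacked by Pg6; g8: attacked by Pf7.
Legal moves for Black: none.
Not in check and no legal moves → stalemate.

stalemate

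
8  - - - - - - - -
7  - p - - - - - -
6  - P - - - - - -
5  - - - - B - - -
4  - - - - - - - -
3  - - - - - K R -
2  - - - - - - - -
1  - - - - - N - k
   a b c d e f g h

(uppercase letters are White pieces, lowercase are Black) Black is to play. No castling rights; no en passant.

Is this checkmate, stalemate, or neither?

stalemate

Black to move; black king on h1.
In check: no.
King squares — g1: attacked by Rg3; g2: attacked by Kf3; h2: attacked by Nf1.
Legal moves for Black: none.
Not in check and no legal moves → stalemate.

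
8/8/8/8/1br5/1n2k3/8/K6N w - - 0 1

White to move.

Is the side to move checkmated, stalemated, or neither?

White to move; white king on a1.
In check: yes, from the black knight on b3.
King squares — b1: available; a2: available; b2: available.
Legal moves for White: Kb2, Ka2, Kb1.
White is in check but has 3 legal moves → neither.

neither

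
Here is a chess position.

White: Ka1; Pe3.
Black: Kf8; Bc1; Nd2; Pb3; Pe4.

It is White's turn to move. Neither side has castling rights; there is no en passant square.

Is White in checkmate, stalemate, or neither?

White to move; white king on a1.
In check: no.
King squares — b1: attacked by Nd2; a2: attacked by Pb3; b2: attacked by Bc1.
Legal moves for White: none.
Not in check and no legal moves → stalemate.

stalemate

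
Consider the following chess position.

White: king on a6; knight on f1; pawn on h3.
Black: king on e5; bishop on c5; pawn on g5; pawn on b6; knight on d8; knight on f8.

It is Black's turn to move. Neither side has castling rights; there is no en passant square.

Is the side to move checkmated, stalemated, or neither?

Black to move; black king on e5.
In check: no.
Legal moves for Black include: Nh7, Nd7, Ng6, Nfe6, Nf7, Nb7, Nde6, Nc6, Kf6, Ke6, Kd6, Kf5, Kd5, Kf4, Ke4, Kd4, Be7, Bd6, ... (list truncated; more exist).
Black has legal moves and is not in check → neither.

neither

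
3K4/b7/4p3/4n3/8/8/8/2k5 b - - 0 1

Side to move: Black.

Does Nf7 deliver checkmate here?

After Nf7: white king on d8; in check: yes, from the black knight on f7.
White has 5 legal replies: Ke8, Kc8, Ke7, Kd7, Kc7.
In check but a legal move exists → not checkmate.

no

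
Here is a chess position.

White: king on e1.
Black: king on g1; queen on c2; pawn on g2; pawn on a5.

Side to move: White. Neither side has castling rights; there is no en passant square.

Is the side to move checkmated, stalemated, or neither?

stalemate

White to move; white king on e1.
In check: no.
King squares — d1: attacked by Qc2; f1: attacked by Kg1; d2: attacked by Qc2; e2: attacked by Qc2; f2: attacked by Kg1.
Legal moves for White: none.
Not in check and no legal moves → stalemate.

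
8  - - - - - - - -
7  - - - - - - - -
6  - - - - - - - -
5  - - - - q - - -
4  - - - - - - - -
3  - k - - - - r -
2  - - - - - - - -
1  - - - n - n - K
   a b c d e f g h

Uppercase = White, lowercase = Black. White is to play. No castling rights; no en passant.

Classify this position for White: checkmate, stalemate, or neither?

White to move; white king on h1.
In check: no.
King squares — g1: attacked by Rg3; g2: attacked by Rg3; h2: attacked by Nf1.
Legal moves for White: none.
Not in check and no legal moves → stalemate.

stalemate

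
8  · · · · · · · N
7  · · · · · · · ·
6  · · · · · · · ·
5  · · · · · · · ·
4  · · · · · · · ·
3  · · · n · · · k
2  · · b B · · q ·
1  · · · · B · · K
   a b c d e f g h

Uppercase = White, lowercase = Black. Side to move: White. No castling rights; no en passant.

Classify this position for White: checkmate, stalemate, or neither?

White to move; white king on h1.
In check: yes, from the black queen on g2.
King squares — g1: attacked by Qg2; g2: attacked by Kh3; h2: attacked by Qg2.
Legal moves for White: none.
In check with no legal moves → checkmate.

checkmate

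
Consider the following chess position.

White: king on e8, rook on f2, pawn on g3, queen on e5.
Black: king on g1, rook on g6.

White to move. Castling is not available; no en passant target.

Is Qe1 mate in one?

After Qe1: black king on g1; in check: yes, from the white queen on e1.
King squares — f1: attacked by Qe1; h1: attacked by Qe1; f2: attacked by Qe1; g2: attacked by Rf2; h2: attacked by Rf2.
Black has no legal moves → checkmate.

yes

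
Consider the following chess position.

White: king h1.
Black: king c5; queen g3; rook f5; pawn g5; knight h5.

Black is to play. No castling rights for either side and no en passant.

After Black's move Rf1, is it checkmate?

yes

After Rf1: white king on h1; in check: yes, from the black rook on f1.
King squares — g1: attacked by Rf1; g2: attacked by Qg3; h2: attacked by Qg3.
White has no legal moves → checkmate.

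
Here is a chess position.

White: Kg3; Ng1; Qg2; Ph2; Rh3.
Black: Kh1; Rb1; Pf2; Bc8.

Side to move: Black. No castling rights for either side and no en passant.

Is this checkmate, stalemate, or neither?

Black to move; black king on h1.
In check: yes, from the white queen on g2.
King squares — g1: attacked by Qg2; g2: attacked by Kg3; h2: attacked by Qg2.
Legal moves for Black: none.
In check with no legal moves → checkmate.

checkmate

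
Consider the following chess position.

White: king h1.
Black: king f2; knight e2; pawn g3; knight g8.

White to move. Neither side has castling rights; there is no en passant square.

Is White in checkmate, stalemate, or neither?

stalemate

White to move; white king on h1.
In check: no.
King squares — g1: attacked by Ne2; g2: attacked by Kf2; h2: attacked by Pg3.
Legal moves for White: none.
Not in check and no legal moves → stalemate.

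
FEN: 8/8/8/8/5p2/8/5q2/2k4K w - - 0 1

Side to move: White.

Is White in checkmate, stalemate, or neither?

stalemate

White to move; white king on h1.
In check: no.
King squares — g1: attacked by Qf2; g2: attacked by Qf2; h2: attacked by Qf2.
Legal moves for White: none.
Not in check and no legal moves → stalemate.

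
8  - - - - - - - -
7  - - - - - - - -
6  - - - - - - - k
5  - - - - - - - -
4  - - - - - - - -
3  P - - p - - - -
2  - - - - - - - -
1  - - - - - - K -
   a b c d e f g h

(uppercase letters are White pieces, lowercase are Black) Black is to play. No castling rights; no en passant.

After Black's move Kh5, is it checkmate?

After Kh5: white king on g1; in check: no.
White is not in check, so this cannot be checkmate.

no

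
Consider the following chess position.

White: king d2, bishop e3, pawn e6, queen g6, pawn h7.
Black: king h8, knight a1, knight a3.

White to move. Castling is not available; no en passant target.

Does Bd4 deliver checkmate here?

After Bd4: black king on h8; in check: yes, from the white bishop on d4.
King squares — g7: attacked by Bd4; h7: attacked by Qg6; g8: attacked by Qg6.
Black has no legal moves → checkmate.

yes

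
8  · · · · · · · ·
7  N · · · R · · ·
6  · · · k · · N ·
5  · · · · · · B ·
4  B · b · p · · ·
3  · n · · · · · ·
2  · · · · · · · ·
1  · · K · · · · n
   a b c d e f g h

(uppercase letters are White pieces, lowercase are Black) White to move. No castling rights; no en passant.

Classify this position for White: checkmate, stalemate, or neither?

neither

White to move; white king on c1.
In check: yes, from the black knight on b3.
Legal moves for White: Kc2, Kb2, Kd1, Kb1, Bxb3.
White is in check but has 5 legal moves → neither.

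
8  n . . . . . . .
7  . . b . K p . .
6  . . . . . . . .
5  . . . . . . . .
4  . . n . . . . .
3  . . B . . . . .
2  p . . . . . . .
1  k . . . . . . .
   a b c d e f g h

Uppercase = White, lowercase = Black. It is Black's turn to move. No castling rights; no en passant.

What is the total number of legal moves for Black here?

Black to move; king on a1.
In check: yes, from the white bishop on c3.
Legal moves: Kb1, Nb2.
Count: 2.

2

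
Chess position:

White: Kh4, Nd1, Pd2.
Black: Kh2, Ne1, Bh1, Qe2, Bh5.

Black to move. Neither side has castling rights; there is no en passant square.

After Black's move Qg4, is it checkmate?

yes

After Qg4: white king on h4; in check: yes, from the black queen on g4.
King squares — g3: attacked by Kh2; h3: attacked by Kh2; g4: attacked by Bh5; g5: attacked by Qg4; h5: attacked by Qg4.
White has no legal moves → checkmate.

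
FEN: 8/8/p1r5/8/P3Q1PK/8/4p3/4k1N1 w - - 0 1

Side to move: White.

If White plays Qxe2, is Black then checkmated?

yes

After Qxe2: black king on e1; in check: yes, from the white queen on e2.
King squares — d1: attacked by Qe2; f1: attacked by Qe2; d2: attacked by Qe2; e2: attacked by Ng1; f2: attacked by Qe2.
Black has no legal moves → checkmate.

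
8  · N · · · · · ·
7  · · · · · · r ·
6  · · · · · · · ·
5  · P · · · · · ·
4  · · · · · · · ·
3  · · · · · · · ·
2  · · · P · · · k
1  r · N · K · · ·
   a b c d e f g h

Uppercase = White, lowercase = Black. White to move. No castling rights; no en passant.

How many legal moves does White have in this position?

10

White to move; king on e1.
In check: no.
Legal moves: Nd7, Nc6, Na6, Kf2, Ke2, Kf1, Kd1, b6, d3, d4.
Count: 10.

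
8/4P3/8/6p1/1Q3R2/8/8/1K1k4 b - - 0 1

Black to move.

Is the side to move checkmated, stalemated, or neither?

neither

Black to move; black king on d1.
In check: no.
Legal moves for Black: Ke2, gxf4, g4.
Black has 3 legal moves and is not in check → neither.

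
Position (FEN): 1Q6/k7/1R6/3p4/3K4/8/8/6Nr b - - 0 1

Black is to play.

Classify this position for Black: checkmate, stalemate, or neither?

Black to move; black king on a7.
In check: yes, from the white queen on b8.
King squares — a6: attacked by Rb6; b6: attacked by Qb8; b7: attacked by Rb6; a8: attacked by Qb8; b8: attacked by Rb6.
Legal moves for Black: none.
In check with no legal moves → checkmate.

checkmate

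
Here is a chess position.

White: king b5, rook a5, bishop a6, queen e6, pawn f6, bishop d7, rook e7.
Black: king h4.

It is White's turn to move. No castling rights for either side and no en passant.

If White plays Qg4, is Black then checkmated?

After Qg4: black king on h4; in check: yes, from the white queen on g4.
King squares — g3: attacked by Qg4; h3: attacked by Qg4; g4: attacked by Bd7; g5: attacked by Qg4; h5: attacked by Qg4.
Black has no legal moves → checkmate.

yes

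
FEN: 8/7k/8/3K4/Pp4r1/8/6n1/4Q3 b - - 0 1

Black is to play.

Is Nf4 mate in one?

no

After Nf4: white king on d5; in check: yes, from the black knight on f4.
White has 7 legal replies: Kd6, Kc6, Ke5, Kc5, Ke4, Kd4, Kc4.
In check but a legal move exists → not checkmate.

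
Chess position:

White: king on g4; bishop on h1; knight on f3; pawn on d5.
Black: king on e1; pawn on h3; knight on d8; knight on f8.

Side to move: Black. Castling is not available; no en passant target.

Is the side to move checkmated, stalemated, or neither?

neither

Black to move; black king on e1.
In check: yes, from the white knight on f3.
Legal moves for Black: Kf2, Ke2, Kf1, Kd1.
Black is in check but has 4 legal moves → neither.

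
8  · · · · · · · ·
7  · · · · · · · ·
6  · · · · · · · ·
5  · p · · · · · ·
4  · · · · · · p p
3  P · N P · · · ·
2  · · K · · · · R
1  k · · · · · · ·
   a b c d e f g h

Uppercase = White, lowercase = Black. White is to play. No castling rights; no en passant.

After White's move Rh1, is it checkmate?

yes

After Rh1: black king on a1; in check: yes, from the white rook on h1.
King squares — b1: attacked by Rh1; a2: attacked by Nc3; b2: attacked by Kc2.
Black has no legal moves → checkmate.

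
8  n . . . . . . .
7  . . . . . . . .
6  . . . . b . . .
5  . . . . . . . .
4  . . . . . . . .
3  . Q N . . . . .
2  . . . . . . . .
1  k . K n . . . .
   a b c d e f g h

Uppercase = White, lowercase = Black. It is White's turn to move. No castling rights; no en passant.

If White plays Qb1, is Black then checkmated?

After Qb1: black king on a1; in check: yes, from the white queen on b1.
King squares — b1: attacked by Kc1; a2: attacked by Qb1; b2: attacked by Qb1.
Black has no legal moves → checkmate.

yes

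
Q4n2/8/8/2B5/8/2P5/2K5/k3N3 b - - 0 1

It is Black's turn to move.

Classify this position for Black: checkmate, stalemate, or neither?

checkmate

Black to move; black king on a1.
In check: yes, from the white queen on a8.
King squares — b1: attacked by Kc2; a2: attacked by Qa8; b2: attacked by Kc2.
Legal moves for Black: none.
In check with no legal moves → checkmate.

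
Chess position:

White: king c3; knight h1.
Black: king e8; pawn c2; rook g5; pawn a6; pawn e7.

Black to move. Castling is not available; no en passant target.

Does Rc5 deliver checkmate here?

After Rc5: white king on c3; in check: yes, from the black rook on c5.
White has 6 legal replies: Kd4, Kb4, Kd3, Kb3, Kd2, Kb2.
In check but a legal move exists → not checkmate.

no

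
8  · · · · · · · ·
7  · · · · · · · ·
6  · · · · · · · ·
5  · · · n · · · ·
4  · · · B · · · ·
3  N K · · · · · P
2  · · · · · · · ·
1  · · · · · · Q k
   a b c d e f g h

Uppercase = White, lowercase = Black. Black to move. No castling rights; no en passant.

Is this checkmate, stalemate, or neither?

Black to move; black king on h1.
In check: yes, from the white queen on g1.
King squares — g1: attacked by Bd4; g2: attacked by Qg1; h2: attacked by Qg1.
Legal moves for Black: none.
In check with no legal moves → checkmate.

checkmate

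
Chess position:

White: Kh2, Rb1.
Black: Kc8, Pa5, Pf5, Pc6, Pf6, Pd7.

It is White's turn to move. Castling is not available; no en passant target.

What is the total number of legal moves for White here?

19

White to move; king on h2.
In check: no.
Legal moves: Kh3, Kg3, Kg2, Kh1, Kg1, Rb8+, Rb7, Rb6, Rb5, Rb4, Rb3, Rb2, Rh1, Rg1, Rf1, Re1, Rd1, Rc1, Ra1.
Count: 19.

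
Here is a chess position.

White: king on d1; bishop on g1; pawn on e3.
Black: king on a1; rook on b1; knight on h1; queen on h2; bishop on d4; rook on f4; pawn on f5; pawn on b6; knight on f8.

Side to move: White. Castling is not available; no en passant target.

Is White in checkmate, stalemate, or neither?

checkmate

White to move; white king on d1.
In check: yes, from the black rook on b1.
King squares — c1: attacked by Rb1; e1: attacked by Rb1; c2: attacked by Qh2; d2: attacked by Qh2; e2: attacked by Qh2.
Legal moves for White: none.
In check with no legal moves → checkmate.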